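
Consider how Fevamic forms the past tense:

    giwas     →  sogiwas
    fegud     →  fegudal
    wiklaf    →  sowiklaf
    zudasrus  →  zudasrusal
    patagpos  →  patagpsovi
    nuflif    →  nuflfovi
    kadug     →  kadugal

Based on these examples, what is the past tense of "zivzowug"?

zudasrus and giwas both end in -s yet inflect differently (zudasrusal, sogiwas), so the final letter is not what conditions the rule; the last vowel is.
"zivzowug" has last vowel 'u'. The stems whose last vowel is 'u' (zudasrus → zudasrusal, fegud → fegudal, kadug → kadugal) add -al.
So zivzowug → zivzowugal.

zivzowugal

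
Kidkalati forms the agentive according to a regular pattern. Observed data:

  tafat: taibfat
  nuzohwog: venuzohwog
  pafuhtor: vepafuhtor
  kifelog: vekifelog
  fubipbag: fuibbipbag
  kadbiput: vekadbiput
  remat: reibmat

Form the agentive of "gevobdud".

vegevobdud

"gevobdud" has last vowel 'u'. The one such stem in the data (kadbiput → vekadbiput) adds the prefix ve-, so the same rule applies.
So gevobdud → vegevobdud.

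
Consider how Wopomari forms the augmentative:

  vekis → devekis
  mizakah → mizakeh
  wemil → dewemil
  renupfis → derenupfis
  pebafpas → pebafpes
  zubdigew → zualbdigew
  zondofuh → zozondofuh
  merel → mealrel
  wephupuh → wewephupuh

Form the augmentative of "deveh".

dealveh

wemil and merel both end in -l yet inflect differently (dewemil, mealrel), so the final letter is not what conditions the rule; the last vowel is.
"deveh" has last vowel 'e'. The stems whose last vowel is 'e' (zubdigew → zualbdigew, merel → mealrel) insert -al- after the first vowel.
So deveh → dealveh.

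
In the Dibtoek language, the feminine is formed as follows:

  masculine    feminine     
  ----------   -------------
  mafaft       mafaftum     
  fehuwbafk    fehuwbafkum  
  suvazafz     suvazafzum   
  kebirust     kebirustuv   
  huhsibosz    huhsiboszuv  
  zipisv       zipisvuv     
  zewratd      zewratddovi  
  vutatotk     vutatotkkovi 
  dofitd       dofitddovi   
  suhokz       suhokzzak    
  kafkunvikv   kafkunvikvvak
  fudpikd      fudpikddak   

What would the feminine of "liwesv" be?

liwesvuv

mafaft and kebirust both end in -t yet inflect differently (mafaftum, kebirustuv), so the final letter is not what conditions the rule; the second-to-last letter is.
"liwesv" has second-to-last letter 's'. The stems whose second-to-last letter is 's' (kebirust → kebirustuv, huhsibosz → huhsiboszuv, zipisv → zipisvuv) add -uv.
So liwesv → liwesvuv.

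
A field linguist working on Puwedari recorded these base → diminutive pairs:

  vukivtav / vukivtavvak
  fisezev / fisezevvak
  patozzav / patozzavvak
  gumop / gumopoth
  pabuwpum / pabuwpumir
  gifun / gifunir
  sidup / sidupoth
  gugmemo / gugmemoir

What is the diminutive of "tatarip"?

tataripoth

gumop and gugmemo both have last vowel 'o' yet inflect differently (gumopoth, gugmemoir), so the last vowel is not what conditions the rule; the final letter is.
"tatarip" ends in -p. The stems ending in -p (gumop → gumopoth, sidup → sidupoth) add -oth.
So tatarip → tataripoth.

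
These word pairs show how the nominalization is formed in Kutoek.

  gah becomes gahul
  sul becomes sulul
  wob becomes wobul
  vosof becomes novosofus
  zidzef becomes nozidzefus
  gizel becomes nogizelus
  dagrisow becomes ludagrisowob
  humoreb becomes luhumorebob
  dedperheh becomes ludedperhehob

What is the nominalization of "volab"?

sul and gizel both end in -l yet inflect differently (sulul, nogizelus), so the final letter is not what conditions the rule; the number of vowels is.
"volab" has 2 vowels. The stems with 2 vowels (vosof → novosofus, zidzef → nozidzefus, gizel → nogizelus) add no- … -us around the stem.
So volab → novolabus.

novolabus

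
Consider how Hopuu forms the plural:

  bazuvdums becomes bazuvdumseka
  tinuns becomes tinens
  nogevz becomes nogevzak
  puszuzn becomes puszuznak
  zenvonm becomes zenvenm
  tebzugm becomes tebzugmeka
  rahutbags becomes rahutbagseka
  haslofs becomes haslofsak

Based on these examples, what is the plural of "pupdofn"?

pupdofnak

zenvonm and tebzugm both end in -m yet inflect differently (zenvenm, tebzugmeka), so the final letter is not what conditions the rule; the second-to-last letter is.
"pupdofn" has second-to-last letter 'f'. The one such stem in the data (haslofs → haslofsak) adds -ak, so the same rule applies.
The other patterns: stems whose second-to-last letter is 'n' change the last vowel to 'e'; stems whose second-to-last letter is 'g' or 'm' add -eka.
So pupdofn → pupdofnak.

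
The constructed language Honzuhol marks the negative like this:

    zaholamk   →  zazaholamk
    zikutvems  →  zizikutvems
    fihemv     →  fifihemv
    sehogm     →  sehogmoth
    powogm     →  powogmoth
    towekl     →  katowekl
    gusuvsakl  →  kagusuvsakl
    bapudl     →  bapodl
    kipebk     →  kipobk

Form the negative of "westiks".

towekl and bapudl both end in -l yet inflect differently (katowekl, bapodl), so the final letter is not what conditions the rule; the second-to-last letter is.
"westiks" has second-to-last letter 'k'. The stems whose second-to-last letter is 'k' (towekl → katowekl, gusuvsakl → kagusuvsakl) add the prefix ka-.
So westiks → kawestiks.

kawestiks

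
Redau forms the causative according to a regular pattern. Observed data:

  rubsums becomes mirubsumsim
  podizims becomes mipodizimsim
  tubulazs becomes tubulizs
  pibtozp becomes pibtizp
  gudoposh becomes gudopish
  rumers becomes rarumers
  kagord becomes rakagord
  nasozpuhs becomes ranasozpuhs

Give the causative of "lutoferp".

ralutoferp

rubsums and tubulazs both end in -s yet inflect differently (mirubsumsim, tubulizs), so the final letter is not what conditions the rule; the second-to-last letter is.
"lutoferp" has second-to-last letter 'r'. The stems whose second-to-last letter is 'r' (rumers → rarumers, kagord → rakagord) add the prefix ra-.
The other patterns: stems whose second-to-last letter is 'm' add mi- … -im around the stem; stems whose second-to-last letter is 's' or 'z' change the last vowel to 'i'.
So lutoferp → ralutoferp.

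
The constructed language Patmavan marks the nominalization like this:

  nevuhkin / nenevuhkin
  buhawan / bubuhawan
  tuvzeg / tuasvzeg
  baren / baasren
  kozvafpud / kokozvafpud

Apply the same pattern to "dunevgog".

baren and buhawan both end in -n yet inflect differently (baasren, bubuhawan), so the final letter is not what conditions the rule; the number of vowels is.
"dunevgog" has 3 vowels. The stems with 3 vowels (buhawan → bubuhawan, nevuhkin → nenevuhkin, kozvafpud → kokozvafpud) repeat the first consonant+vowel as a prefix.
The other pattern: stems with 2 vowels insert -as- after the first vowel.
So dunevgog → dudunevgog.

dudunevgog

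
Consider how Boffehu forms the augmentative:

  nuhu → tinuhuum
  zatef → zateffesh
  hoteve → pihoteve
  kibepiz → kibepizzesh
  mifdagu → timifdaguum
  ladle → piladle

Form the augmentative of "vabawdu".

tivabawduum

ladle and zatef both have last vowel 'e' yet inflect differently (piladle, zateffesh), so the last vowel is not what conditions the rule; the final letter is.
"vabawdu" ends in -u. The stems ending in -u (mifdagu → timifdaguum, nuhu → tinuhuum) add ti- … -um around the stem.
The other patterns: stems ending in -e add the prefix pi-; stems ending in -f or -z double the final consonant and add -esh.
So vabawdu → tivabawduum.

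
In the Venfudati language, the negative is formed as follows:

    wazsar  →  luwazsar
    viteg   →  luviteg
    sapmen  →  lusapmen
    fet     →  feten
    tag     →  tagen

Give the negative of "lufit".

lulufit

viteg and tag both end in -g yet inflect differently (luviteg, tagen), so the final letter is not what conditions the rule; the number of vowels is.
"lufit" has 2 vowels. The stems with 2 vowels (wazsar → luwazsar, viteg → luviteg, sapmen → lusapmen) add the prefix lu-.
The other pattern: stems with 1 vowel add -en.
So lufit → lulufit.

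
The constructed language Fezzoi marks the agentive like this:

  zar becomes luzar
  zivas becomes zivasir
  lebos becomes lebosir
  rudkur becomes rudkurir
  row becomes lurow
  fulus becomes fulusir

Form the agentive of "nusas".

rudkur and zar both end in -r yet inflect differently (rudkurir, luzar), so the final letter is not what conditions the rule; the number of vowels is.
"nusas" has 2 vowels. The stems with 2 vowels (fulus → fulusir, zivas → zivasir, lebos → lebosir) add -ir.
The other pattern: stems with 1 vowel add the prefix lu-.
So nusas → nusasir.

nusasir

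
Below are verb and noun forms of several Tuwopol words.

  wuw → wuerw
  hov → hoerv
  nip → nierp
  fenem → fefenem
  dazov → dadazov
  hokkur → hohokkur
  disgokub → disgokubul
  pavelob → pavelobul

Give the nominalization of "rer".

hov and dazov both end in -v yet inflect differently (hoerv, dadazov), so the final letter is not what conditions the rule; the number of vowels is.
"rer" has 1 vowel. The stems with 1 vowel (wuw → wuerw, hov → hoerv, nip → nierp) insert -er- after the first vowel.
The other patterns: stems with 2 vowels repeat the first consonant+vowel as a prefix; stems with 3 vowels add -ul.
So rer → reerr.

reerr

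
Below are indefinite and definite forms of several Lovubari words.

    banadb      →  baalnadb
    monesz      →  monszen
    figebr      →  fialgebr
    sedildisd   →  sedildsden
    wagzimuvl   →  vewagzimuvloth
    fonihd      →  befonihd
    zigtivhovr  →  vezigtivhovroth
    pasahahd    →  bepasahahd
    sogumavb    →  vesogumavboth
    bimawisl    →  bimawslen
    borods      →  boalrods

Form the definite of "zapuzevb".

vezapuzevboth

bimawisl and wagzimuvl both end in -l yet inflect differently (bimawslen, vewagzimuvloth), so the final letter is not what conditions the rule; the second-to-last letter is.
"zapuzevb" has second-to-last letter 'v'. The stems whose second-to-last letter is 'v' (sogumavb → vesogumavboth, zigtivhovr → vezigtivhovroth, wagzimuvl → vewagzimuvloth) add ve- … -oth around the stem.
The other patterns: stems whose second-to-last letter is 's' delete the last vowel and add -en; stems whose second-to-last letter is 'h' add the prefix be-; stems whose second-to-last letter is 'b' or 'd' insert -al- after the first vowel.
So zapuzevb → vezapuzevboth.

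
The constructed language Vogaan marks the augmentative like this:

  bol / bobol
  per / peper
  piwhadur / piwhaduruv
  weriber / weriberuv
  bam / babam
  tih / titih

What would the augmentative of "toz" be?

totoz

piwhadur and per both end in -r yet inflect differently (piwhaduruv, peper), so the final letter is not what conditions the rule; the number of vowels is.
"toz" has 1 vowel. The stems with 1 vowel (bol → bobol, per → peper, bam → babam) repeat the first consonant+vowel as a prefix.
The other pattern: stems with 3 vowels add -uv.
So toz → totoz.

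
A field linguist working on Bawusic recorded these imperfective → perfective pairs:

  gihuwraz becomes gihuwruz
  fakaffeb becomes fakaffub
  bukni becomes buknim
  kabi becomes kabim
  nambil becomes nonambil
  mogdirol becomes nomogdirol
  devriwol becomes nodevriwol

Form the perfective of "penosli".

penoslim

nambil and bukni both have last vowel 'i' yet inflect differently (nonambil, buknim), so the last vowel is not what conditions the rule; the final letter is.
"penosli" ends in -i. The stems ending in -i (bukni → buknim, kabi → kabim) drop the final letter and add -im.
So penosli → penoslim.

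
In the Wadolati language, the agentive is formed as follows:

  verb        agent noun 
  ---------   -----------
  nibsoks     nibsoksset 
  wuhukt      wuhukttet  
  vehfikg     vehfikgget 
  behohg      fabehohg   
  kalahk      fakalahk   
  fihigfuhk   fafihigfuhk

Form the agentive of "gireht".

vehfikg and behohg both end in -g yet inflect differently (vehfikgget, fabehohg), so the final letter is not what conditions the rule; the second-to-last letter is.
"gireht" has second-to-last letter 'h'. The stems whose second-to-last letter is 'h' (behohg → fabehohg, kalahk → fakalahk, fihigfuhk → fafihigfuhk) add the prefix fa-.
So gireht → fagireht.

fagireht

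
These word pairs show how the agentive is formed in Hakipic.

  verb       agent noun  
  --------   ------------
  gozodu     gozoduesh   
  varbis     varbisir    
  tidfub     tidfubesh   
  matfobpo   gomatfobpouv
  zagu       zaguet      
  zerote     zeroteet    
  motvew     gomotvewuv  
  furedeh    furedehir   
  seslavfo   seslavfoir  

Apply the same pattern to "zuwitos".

zuwitoset

zagu and gozodu both end in -u yet inflect differently (zaguet, gozoduesh), so the final letter is not what conditions the rule; the first letter is.
"zuwitos" begins with z-. The stems beginning with z- (zagu → zaguet, zerote → zeroteet) add -et.
So zuwitos → zuwitoset.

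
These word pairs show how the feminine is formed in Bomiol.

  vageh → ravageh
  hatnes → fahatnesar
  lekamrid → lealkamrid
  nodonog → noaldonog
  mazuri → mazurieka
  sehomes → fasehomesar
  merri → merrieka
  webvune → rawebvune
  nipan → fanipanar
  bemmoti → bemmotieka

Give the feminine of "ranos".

lekamrid and bemmoti both have last vowel 'i' yet inflect differently (lealkamrid, bemmotieka), so the last vowel is not what conditions the rule; the final letter is.
"ranos" ends in -s. The stems ending in -s (sehomes → fasehomesar, hatnes → fahatnesar) add fa- … -ar around the stem.
So ranos → faranosar.

faranosar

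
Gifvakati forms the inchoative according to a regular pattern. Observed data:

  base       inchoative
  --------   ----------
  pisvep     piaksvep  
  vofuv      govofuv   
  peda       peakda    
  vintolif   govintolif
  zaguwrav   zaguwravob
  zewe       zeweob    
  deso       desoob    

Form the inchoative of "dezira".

deziraob

vofuv and zaguwrav both end in -v yet inflect differently (govofuv, zaguwravob), so the final letter is not what conditions the rule; the first letter is.
"dezira" begins with d-. The one such stem in the data (deso → desoob) adds -ob, so the same rule applies.
The other patterns: stems beginning with p- insert -ak- after the first vowel; stems beginning with v- add the prefix go-.
So dezira → deziraob.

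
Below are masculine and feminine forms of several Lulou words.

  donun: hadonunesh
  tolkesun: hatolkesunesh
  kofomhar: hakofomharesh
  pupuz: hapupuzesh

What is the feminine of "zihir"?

hazihiresh

Every pair shown (donun → hadonunesh, tolkesun → hatolkesunesh, kofomhar → hakofomharesh, …) follows the same rule: add ha- … -esh around the stem.
So zihir → hazihiresh.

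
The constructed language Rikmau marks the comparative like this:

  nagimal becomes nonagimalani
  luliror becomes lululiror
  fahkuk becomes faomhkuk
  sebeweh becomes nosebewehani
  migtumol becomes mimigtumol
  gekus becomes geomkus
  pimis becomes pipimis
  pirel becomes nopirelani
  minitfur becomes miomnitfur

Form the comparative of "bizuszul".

biomzuszul

luliror and minitfur both end in -r yet inflect differently (lululiror, miomnitfur), so the final letter is not what conditions the rule; the last vowel is.
"bizuszul" has last vowel 'u'. The stems whose last vowel is 'u' (minitfur → miomnitfur, fahkuk → faomhkuk, gekus → geomkus) insert -om- after the first vowel.
So bizuszul → biomzuszul.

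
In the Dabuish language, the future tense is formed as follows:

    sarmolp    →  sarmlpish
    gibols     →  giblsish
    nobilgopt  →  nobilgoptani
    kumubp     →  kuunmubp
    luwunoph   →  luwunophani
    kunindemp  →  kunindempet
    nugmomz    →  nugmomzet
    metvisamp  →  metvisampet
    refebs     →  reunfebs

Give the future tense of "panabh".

paunnabh

sarmolp and kunindemp both end in -p yet inflect differently (sarmlpish, kunindempet), so the final letter is not what conditions the rule; the second-to-last letter is.
"panabh" has second-to-last letter 'b'. The stems whose second-to-last letter is 'b' (refebs → reunfebs, kumubp → kuunmubp) insert -un- after the first vowel.
The other patterns: stems whose second-to-last letter is 'l' delete the last vowel and add -ish; stems whose second-to-last letter is 'm' add -et; stems whose second-to-last letter is 'p' add -ani.
So panabh → paunnabh.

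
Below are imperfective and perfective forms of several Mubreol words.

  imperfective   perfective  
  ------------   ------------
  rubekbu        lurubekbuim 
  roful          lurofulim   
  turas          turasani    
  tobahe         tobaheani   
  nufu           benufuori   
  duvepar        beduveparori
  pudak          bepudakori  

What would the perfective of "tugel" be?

rubekbu and nufu both end in -u yet inflect differently (lurubekbuim, benufuori), so the final letter is not what conditions the rule; the first letter is.
"tugel" begins with t-. The stems beginning with t- (turas → turasani, tobahe → tobaheani) add -ani.
The other patterns: stems beginning with r- add lu- … -im around the stem; stems beginning with d-, n- or p- add be- … -ori around the stem.
So tugel → tugelani.

tugelani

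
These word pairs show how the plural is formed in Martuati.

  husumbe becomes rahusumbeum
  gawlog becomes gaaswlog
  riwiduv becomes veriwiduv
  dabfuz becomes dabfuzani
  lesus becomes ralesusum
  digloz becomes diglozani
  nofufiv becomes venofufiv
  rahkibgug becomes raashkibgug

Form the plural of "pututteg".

"pututteg" ends in -g. The stems ending in -g (rahkibgug → raashkibgug, gawlog → gaaswlog) insert -as- after the first vowel.
So pututteg → puastutteg.

puastutteg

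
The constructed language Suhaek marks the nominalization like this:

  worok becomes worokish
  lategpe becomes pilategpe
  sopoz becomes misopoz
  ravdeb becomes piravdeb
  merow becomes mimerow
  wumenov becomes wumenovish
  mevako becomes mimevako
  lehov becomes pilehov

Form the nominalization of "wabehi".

wabehiish

wumenov and lehov both end in -v yet inflect differently (wumenovish, pilehov), so the final letter is not what conditions the rule; the first letter is.
"wabehi" begins with w-. The stems beginning with w- (worok → worokish, wumenov → wumenovish) add -ish.
The other patterns: stems beginning with m- or s- add the prefix mi-; stems beginning with l- or r- add the prefix pi-.
So wabehi → wabehiish.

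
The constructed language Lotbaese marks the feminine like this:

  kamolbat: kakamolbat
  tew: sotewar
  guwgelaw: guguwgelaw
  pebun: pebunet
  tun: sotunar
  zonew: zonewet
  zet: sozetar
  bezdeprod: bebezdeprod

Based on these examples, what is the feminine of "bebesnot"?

tun and pebun both end in -n yet inflect differently (sotunar, pebunet), so the final letter is not what conditions the rule; the number of vowels is.
"bebesnot" has 3 vowels. The stems with 3 vowels (guwgelaw → guguwgelaw, bezdeprod → bebezdeprod, kamolbat → kakamolbat) repeat the first consonant+vowel as a prefix.
The other patterns: stems with 1 vowel add so- … -ar around the stem; stems with 2 vowels add -et.
So bebesnot → bebebesnot.

bebebesnot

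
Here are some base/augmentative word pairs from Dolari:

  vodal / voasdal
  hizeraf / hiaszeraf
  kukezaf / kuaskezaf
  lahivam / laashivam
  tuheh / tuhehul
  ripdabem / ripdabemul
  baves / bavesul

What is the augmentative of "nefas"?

neasfas

lahivam and ripdabem both end in -m yet inflect differently (laashivam, ripdabemul), so the final letter is not what conditions the rule; the last vowel is.
"nefas" has last vowel 'a'. The stems whose last vowel is 'a' (vodal → voasdal, hizeraf → hiaszeraf, kukezaf → kuaskezaf) insert -as- after the first vowel.
The other pattern: stems whose last vowel is 'e' add -ul.
So nefas → neasfas.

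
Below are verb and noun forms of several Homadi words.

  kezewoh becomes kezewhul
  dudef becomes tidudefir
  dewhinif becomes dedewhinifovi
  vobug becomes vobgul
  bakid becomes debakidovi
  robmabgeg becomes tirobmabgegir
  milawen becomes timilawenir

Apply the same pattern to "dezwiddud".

dewhinif and dudef both end in -f yet inflect differently (dedewhinifovi, tidudefir), so the final letter is not what conditions the rule; the last vowel is.
"dezwiddud" has last vowel 'u'. The one such stem in the data (vobug → vobgul) deletes the last vowel and adds -ul (as does kezewoh), so the same rule applies.
The other patterns: stems whose last vowel is 'i' add de- … -ovi around the stem; stems whose last vowel is 'e' add ti- … -ir around the stem.
So dezwiddud → dezwidddul.

dezwidddul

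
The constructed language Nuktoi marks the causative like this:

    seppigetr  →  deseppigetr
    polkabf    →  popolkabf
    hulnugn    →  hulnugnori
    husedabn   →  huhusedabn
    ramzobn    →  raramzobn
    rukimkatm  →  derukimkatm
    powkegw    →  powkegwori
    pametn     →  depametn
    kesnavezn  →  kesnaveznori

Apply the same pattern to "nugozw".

nugozwori

"nugozw" has second-to-last letter 'z'. The one such stem in the data (kesnavezn → kesnaveznori) adds -ori, so the same rule applies.
So nugozw → nugozwori.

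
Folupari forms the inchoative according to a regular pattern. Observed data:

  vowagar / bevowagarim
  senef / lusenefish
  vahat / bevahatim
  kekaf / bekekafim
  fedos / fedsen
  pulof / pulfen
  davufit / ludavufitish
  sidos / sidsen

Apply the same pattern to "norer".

pulof and kekaf both end in -f yet inflect differently (pulfen, bekekafim), so the final letter is not what conditions the rule; the last vowel is.
"norer" has last vowel 'e'. The one such stem in the data (senef → lusenefish) adds lu- … -ish around the stem, so the same rule applies.
The other patterns: stems whose last vowel is 'o' delete the last vowel and add -en; stems whose last vowel is 'a' add be- … -im around the stem.
So norer → lunorerish.

lunorerish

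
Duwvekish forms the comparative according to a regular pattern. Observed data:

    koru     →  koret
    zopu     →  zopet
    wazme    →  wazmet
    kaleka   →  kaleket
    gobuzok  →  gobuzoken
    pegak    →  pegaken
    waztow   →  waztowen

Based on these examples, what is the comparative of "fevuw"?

fevuwen

kaleka and pegak both have last vowel 'a' yet inflect differently (kaleket, pegaken), so the last vowel is not what conditions the rule; whether the stem ends in a vowel or a consonant is.
"fevuw" ends in a consonant. The stems ending in a consonant (gobuzok → gobuzoken, pegak → pegaken, waztow → waztowen) add -en.
So fevuw → fevuwen.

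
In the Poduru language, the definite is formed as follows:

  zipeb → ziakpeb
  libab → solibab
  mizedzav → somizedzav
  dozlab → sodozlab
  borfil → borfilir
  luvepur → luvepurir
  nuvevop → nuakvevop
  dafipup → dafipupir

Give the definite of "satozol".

dozlab and zipeb both end in -b yet inflect differently (sodozlab, ziakpeb), so the final letter is not what conditions the rule; the last vowel is.
"satozol" has last vowel 'o'. The one such stem in the data (nuvevop → nuakvevop) inserts -ak- after the first vowel (as does zipeb), so the same rule applies.
So satozol → saaktozol.

saaktozol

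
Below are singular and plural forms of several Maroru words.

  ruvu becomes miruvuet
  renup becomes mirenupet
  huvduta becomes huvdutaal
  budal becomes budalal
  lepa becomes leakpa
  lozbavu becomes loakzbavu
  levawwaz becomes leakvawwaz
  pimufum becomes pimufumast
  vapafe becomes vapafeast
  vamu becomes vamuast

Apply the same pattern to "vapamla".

vapamlaast

"vapamla" begins with v-. The stems beginning with v- (vapafe → vapafeast, vamu → vamuast) add -ast.
The other patterns: stems beginning with r- add mi- … -et around the stem; stems beginning with b- or h- add -al; stems beginning with l- insert -ak- after the first vowel.
So vapamla → vapamlaast.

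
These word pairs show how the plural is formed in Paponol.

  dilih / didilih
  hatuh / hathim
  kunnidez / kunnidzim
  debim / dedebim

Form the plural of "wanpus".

"wanpus" has last vowel 'u'. The one such stem in the data (hatuh → hathim) deletes the last vowel and adds -im (as does kunnidez), so the same rule applies.
The other pattern: stems whose last vowel is 'i' repeat the first consonant+vowel as a prefix.
So wanpus → wanpsim.

wanpsim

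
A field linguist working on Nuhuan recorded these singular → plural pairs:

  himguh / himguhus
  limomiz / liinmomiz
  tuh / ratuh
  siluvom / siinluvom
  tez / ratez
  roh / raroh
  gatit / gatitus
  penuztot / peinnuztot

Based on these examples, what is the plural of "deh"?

"deh" has 1 vowel. The stems with 1 vowel (tez → ratez, tuh → ratuh, roh → raroh) add the prefix ra-.
The other patterns: stems with 2 vowels add -us; stems with 3 vowels insert -in- after the first vowel.
So deh → radeh.

radeh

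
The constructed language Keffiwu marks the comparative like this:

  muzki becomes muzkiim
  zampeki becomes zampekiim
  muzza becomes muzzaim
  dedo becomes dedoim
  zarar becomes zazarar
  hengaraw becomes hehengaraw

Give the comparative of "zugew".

muzza and zarar both have last vowel 'a' yet inflect differently (muzzaim, zazarar), so the last vowel is not what conditions the rule; whether the stem ends in a vowel or a consonant is.
"zugew" ends in a consonant. The stems ending in a consonant (zarar → zazarar, hengaraw → hehengaraw) repeat the first consonant+vowel as a prefix.
So zugew → zuzugew.

zuzugew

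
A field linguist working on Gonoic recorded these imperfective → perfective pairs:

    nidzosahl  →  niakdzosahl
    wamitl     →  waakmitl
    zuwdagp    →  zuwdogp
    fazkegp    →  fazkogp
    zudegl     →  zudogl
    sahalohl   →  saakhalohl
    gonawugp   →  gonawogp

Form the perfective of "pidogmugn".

pidogmogn

zudegl and wamitl both end in -l yet inflect differently (zudogl, waakmitl), so the final letter is not what conditions the rule; the second-to-last letter is.
"pidogmugn" has second-to-last letter 'g'. The stems whose second-to-last letter is 'g' (zuwdagp → zuwdogp, zudegl → zudogl, fazkegp → fazkogp) change the last vowel to 'o'.
So pidogmugn → pidogmogn.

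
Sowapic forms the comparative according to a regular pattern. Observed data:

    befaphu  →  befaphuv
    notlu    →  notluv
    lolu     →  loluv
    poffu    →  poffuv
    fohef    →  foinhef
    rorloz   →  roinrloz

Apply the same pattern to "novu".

notlu and fohef both have 2 vowels yet inflect differently (notluv, foinhef), so the number of vowels is not what conditions the rule; the final letter is.
"novu" ends in -u. The stems ending in -u (befaphu → befaphuv, notlu → notluv, lolu → loluv) drop the final letter and add -uv.
So novu → novuv.

novuv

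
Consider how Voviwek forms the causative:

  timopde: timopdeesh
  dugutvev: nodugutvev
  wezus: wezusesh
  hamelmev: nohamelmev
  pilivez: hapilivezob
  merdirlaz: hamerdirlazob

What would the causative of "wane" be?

dugutvev and pilivez both have last vowel 'e' yet inflect differently (nodugutvev, hapilivezob), so the last vowel is not what conditions the rule; the final letter is.
"wane" ends in -e. The one such stem in the data (timopde → timopdeesh) adds -esh, so the same rule applies.
So wane → waneesh.

waneesh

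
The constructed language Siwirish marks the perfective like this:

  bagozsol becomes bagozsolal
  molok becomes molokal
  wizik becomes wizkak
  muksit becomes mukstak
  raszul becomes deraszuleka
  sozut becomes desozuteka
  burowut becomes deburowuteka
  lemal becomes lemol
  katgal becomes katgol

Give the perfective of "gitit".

gittak

molok and wizik both end in -k yet inflect differently (molokal, wizkak), so the final letter is not what conditions the rule; the last vowel is.
"gitit" has last vowel 'i'. The stems whose last vowel is 'i' (wizik → wizkak, muksit → mukstak) delete the last vowel and add -ak.
So gitit → gittak.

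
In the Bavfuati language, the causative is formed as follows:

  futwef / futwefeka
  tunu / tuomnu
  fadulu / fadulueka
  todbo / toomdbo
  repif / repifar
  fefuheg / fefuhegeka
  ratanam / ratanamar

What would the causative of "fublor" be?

tunu and fadulu both end in -u yet inflect differently (tuomnu, fadulueka), so the final letter is not what conditions the rule; the first letter is.
"fublor" begins with f-. The stems beginning with f- (fadulu → fadulueka, fefuheg → fefuhegeka, futwef → futwefeka) add -eka.
The other patterns: stems beginning with r- add -ar; stems beginning with t- insert -om- after the first vowel.
So fublor → fubloreka.

fubloreka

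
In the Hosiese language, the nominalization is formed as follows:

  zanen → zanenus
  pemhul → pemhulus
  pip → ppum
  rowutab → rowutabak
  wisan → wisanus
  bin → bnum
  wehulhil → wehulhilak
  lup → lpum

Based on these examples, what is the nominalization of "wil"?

"wil" has 1 vowel. The stems with 1 vowel (bin → bnum, lup → lpum, pip → ppum) delete the last vowel and add -um.
The other patterns: stems with 2 vowels add -us; stems with 3 vowels add -ak.
So wil → wlum.

wlum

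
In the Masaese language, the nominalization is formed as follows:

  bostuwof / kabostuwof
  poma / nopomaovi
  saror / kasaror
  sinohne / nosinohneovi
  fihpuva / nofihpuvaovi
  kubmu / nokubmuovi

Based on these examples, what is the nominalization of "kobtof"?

kakobtof

sinohne and saror both begin with s- yet inflect differently (nosinohneovi, kasaror), so the first letter is not what conditions the rule; whether the stem ends in a vowel or a consonant is.
"kobtof" ends in a consonant. The stems ending in a consonant (bostuwof → kabostuwof, saror → kasaror) add the prefix ka-.
The other pattern: stems ending in a vowel add no- … -ovi around the stem.
So kobtof → kakobtof.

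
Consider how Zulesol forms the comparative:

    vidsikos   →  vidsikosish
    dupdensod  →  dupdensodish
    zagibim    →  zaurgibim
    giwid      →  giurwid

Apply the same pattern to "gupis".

dupdensod and giwid both end in -d yet inflect differently (dupdensodish, giurwid), so the final letter is not what conditions the rule; the last vowel is.
"gupis" has last vowel 'i'. The stems whose last vowel is 'i' (zagibim → zaurgibim, giwid → giurwid) insert -ur- after the first vowel.
So gupis → guurpis.

guurpis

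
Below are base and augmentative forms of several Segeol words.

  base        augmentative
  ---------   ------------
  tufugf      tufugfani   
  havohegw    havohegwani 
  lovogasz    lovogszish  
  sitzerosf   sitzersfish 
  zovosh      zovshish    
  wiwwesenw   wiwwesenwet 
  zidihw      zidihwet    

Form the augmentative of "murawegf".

murawegfani

tufugf and sitzerosf both end in -f yet inflect differently (tufugfani, sitzersfish), so the final letter is not what conditions the rule; the second-to-last letter is.
"murawegf" has second-to-last letter 'g'. The stems whose second-to-last letter is 'g' (tufugf → tufugfani, havohegw → havohegwani) add -ani.
The other patterns: stems whose second-to-last letter is 's' delete the last vowel and add -ish; stems whose second-to-last letter is 'h' or 'n' add -et.
So murawegf → murawegfani.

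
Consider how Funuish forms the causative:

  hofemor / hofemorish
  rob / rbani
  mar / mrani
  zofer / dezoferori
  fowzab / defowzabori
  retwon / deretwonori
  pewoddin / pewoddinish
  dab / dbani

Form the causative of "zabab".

mar and zofer both end in -r yet inflect differently (mrani, dezoferori), so the final letter is not what conditions the rule; the number of vowels is.
"zabab" has 2 vowels. The stems with 2 vowels (zofer → dezoferori, retwon → deretwonori, fowzab → defowzabori) add de- … -ori around the stem.
So zabab → dezababori.

dezababori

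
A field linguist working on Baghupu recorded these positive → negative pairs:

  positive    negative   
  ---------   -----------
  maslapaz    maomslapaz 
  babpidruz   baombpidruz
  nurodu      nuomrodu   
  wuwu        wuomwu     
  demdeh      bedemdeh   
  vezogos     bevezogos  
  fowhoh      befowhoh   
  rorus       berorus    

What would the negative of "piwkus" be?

bepiwkus

"piwkus" ends in -s. The stems ending in -s (vezogos → bevezogos, rorus → berorus) add the prefix be-.
So piwkus → bepiwkus.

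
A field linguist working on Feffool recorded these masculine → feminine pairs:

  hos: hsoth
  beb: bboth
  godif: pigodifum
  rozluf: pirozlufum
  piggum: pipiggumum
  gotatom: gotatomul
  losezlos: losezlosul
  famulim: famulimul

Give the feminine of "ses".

ssoth

piggum and gotatom both end in -m yet inflect differently (pipiggumum, gotatomul), so the final letter is not what conditions the rule; the number of vowels is.
"ses" has 1 vowel. The stems with 1 vowel (hos → hsoth, beb → bboth) delete the last vowel and add -oth.
So ses → ssoth.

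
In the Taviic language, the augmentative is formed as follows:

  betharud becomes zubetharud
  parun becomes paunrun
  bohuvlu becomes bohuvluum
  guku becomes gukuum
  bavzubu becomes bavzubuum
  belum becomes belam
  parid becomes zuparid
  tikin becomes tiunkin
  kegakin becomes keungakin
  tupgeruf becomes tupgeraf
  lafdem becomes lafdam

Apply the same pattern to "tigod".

zutigod

parun and bohuvlu both have last vowel 'u' yet inflect differently (paunrun, bohuvluum), so the last vowel is not what conditions the rule; the final letter is.
"tigod" ends in -d. The stems ending in -d (betharud → zubetharud, parid → zuparid) add the prefix zu-.
So tigod → zutigod.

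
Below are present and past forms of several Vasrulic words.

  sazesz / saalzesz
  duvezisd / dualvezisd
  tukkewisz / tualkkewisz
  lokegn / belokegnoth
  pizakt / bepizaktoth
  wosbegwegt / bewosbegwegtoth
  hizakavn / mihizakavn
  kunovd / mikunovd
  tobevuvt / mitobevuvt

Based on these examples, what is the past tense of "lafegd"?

lokegn and hizakavn both end in -n yet inflect differently (belokegnoth, mihizakavn), so the final letter is not what conditions the rule; the second-to-last letter is.
"lafegd" has second-to-last letter 'g'. The stems whose second-to-last letter is 'g' (lokegn → belokegnoth, wosbegwegt → bewosbegwegtoth) add be- … -oth around the stem.
The other patterns: stems whose second-to-last letter is 's' insert -al- after the first vowel; stems whose second-to-last letter is 'v' add the prefix mi-.
So lafegd → belafegdoth.

belafegdoth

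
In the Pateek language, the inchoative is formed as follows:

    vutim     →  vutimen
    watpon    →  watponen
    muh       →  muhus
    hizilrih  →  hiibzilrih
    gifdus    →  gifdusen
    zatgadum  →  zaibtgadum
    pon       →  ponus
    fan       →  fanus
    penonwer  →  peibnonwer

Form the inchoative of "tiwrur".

tiwruren

"tiwrur" has 2 vowels. The stems with 2 vowels (gifdus → gifdusen, watpon → watponen, vutim → vutimen) add -en.
The other patterns: stems with 1 vowel add -us; stems with 3 vowels insert -ib- after the first vowel.
So tiwrur → tiwruren.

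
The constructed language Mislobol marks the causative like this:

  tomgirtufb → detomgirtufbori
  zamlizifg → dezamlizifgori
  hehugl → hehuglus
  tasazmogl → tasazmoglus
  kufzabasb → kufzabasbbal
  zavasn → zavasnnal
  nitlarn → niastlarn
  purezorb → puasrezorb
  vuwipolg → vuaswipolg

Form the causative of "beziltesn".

beziltesnnal

"beziltesn" has second-to-last letter 's'. The stems whose second-to-last letter is 's' (kufzabasb → kufzabasbbal, zavasn → zavasnnal) double the final consonant and add -al.
So beziltesn → beziltesnnal.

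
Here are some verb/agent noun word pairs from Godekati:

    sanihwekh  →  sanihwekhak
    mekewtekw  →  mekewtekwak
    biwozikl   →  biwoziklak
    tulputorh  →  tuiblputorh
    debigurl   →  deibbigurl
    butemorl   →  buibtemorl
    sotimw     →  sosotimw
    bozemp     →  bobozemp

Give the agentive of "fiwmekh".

"fiwmekh" has second-to-last letter 'k'. The stems whose second-to-last letter is 'k' (sanihwekh → sanihwekhak, mekewtekw → mekewtekwak, biwozikl → biwoziklak) add -ak.
So fiwmekh → fiwmekhak.

fiwmekhak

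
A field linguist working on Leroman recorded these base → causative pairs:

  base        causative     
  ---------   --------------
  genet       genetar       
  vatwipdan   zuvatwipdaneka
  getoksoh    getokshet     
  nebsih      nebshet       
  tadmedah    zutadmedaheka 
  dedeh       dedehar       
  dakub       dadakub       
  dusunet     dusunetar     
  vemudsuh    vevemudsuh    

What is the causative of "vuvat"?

vemudsuh and dedeh both end in -h yet inflect differently (vevemudsuh, dedehar), so the final letter is not what conditions the rule; the last vowel is.
"vuvat" has last vowel 'a'. The stems whose last vowel is 'a' (vatwipdan → zuvatwipdaneka, tadmedah → zutadmedaheka) add zu- … -eka around the stem.
The other patterns: stems whose last vowel is 'u' repeat the first consonant+vowel as a prefix; stems whose last vowel is 'e' add -ar; stems whose last vowel is 'i' or 'o' delete the last vowel and add -et.
So vuvat → zuvuvateka.

zuvuvateka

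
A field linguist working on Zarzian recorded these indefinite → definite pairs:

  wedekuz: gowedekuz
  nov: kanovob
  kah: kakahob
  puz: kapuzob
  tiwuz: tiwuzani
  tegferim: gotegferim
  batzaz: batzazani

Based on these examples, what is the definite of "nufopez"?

puz and batzaz both end in -z yet inflect differently (kapuzob, batzazani), so the final letter is not what conditions the rule; the number of vowels is.
"nufopez" has 3 vowels. The stems with 3 vowels (tegferim → gotegferim, wedekuz → gowedekuz) add the prefix go-.
So nufopez → gonufopez.

gonufopez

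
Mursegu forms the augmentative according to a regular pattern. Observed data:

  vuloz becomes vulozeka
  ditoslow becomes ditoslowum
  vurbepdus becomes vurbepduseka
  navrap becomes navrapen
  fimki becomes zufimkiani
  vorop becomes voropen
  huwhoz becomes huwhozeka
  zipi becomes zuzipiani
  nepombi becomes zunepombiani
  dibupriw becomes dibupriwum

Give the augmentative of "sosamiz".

sosamizeka

"sosamiz" ends in -z. The stems ending in -z (vuloz → vulozeka, huwhoz → huwhozeka) add -eka.
The other patterns: stems ending in -p add -en; stems ending in -i add zu- … -ani around the stem; stems ending in -w add -um.
So sosamiz → sosamizeka.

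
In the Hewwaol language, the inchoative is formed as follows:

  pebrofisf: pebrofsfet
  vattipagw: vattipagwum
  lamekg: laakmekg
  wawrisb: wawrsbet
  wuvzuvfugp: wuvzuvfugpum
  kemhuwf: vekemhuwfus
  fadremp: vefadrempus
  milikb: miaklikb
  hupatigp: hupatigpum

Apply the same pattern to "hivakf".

"hivakf" has second-to-last letter 'k'. The stems whose second-to-last letter is 'k' (milikb → miaklikb, lamekg → laakmekg) insert -ak- after the first vowel.
So hivakf → hiakvakf.

hiakvakf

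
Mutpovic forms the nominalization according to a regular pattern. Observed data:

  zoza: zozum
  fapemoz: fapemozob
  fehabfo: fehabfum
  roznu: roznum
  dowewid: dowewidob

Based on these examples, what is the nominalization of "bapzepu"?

fehabfo and fapemoz both have last vowel 'o' yet inflect differently (fehabfum, fapemozob), so the last vowel is not what conditions the rule; whether the stem ends in a vowel or a consonant is.
"bapzepu" ends in a vowel. The stems ending in a vowel (fehabfo → fehabfum, roznu → roznum, zoza → zozum) drop the final letter and add -um.
The other pattern: stems ending in a consonant add -ob.
So bapzepu → bapzepum.

bapzepum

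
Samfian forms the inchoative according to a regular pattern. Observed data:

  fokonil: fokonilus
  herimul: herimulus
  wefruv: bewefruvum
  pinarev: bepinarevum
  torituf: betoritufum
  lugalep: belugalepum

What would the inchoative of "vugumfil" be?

"vugumfil" ends in -l. The stems ending in -l (fokonil → fokonilus, herimul → herimulus) add -us.
The other pattern: stems ending in -f, -p or -v add be- … -um around the stem.
So vugumfil → vugumfilus.

vugumfilus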